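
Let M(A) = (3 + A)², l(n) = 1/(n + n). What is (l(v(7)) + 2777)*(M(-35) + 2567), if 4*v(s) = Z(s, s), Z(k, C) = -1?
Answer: 9965025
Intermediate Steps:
v(s) = -¼ (v(s) = (¼)*(-1) = -¼)
l(n) = 1/(2*n)
(l(v(7)) + 2777)*(M(-35) + 2567) = (1/(2*(-¼)) + 2777)*((3 - 35)² + 2567) = ((½)*(-4) + 2777)*((-32)² + 2567) = (-2 + 2777)*(1024 + 2567) = 2775*3591 = 9965025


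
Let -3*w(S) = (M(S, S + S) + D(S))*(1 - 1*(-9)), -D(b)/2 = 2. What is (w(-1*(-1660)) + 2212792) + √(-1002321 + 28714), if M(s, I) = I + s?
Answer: 6588616/3 + I*√973607 ≈ 2.1962e+6 + 986.71*I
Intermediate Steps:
D(b) = -4 (D(b) = -2*2 = -4)
w(S) = 40/3 - 10*S (w(S) = -(((S + S) + S) - 4)*(1 - 1*(-9))/3 = -((2*S + S) - 4)*(1 + 9)/3 = -(3*S - 4)*10/3 = -(-4 + 3*S)*10/3 = -(-40 + 30*S)/3 = 40/3 - 10*S)
(w(-1*(-1660)) + 2212792) + √(-1002321 + 28714) = ((40/3 - (-10)*(-1660)) + 2212792) + √(-1002321 + 28714) = ((40/3 - 10*1660) + 2212792) + √(-973607) = ((40/3 - 16600) + 2212792) + I*√973607 = (-49760/3 + 2212792) + I*√973607 = 6588616/3 + I*√973607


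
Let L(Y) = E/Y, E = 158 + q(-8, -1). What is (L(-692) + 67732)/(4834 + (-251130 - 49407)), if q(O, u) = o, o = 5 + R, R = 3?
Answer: -23435189/102313238 ≈ -0.22905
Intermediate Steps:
o = 8 (o = 5 + 3 = 8)
q(O, u) = 8
E = 166 (E = 158 + 8 = 166)
L(Y) = 166/Y
(L(-692) + 67732)/(4834 + (-251130 - 49407)) = (166/(-692) + 67732)/(4834 + (-251130 - 49407)) = (166*(-1/692) + 67732)/(4834 - 300537) = (-83/346 + 67732)/(-295703) = (23435189/346)*(-1/295703) = -23435189/102313238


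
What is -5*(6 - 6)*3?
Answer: 0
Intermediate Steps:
-5*(6 - 6)*3 = -5*0*3 = 0*3 = 0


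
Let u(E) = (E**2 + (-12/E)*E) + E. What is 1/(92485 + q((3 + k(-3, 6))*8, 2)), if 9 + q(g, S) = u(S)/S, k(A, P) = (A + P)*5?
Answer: 1/92473 ≈ 1.0814e-5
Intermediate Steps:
k(A, P) = 5*A + 5*P
u(E) = -12 + E + E**2 (u(E) = (E**2 - 12) + E = (-12 + E**2) + E = -12 + E + E**2)
q(g, S) = -9 + (-12 + S + S**2)/S
1/(92485 + q((3 + k(-3, 6))*8, 2)) = 1/(92485 + (-8 + 2 - 12/2)) = 1/(92485 + (-8 + 2 - 12*1/2)) = 1/(92485 + (-8 + 2 - 6)) = 1/(92485 - 12) = 1/92473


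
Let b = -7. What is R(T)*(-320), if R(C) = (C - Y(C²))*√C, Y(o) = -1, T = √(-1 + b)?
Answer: 320*(-2)^(¼)*(-√2 - 4*I) ≈ 695.8 - 1456.9*I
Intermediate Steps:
T = 2*I*√2 (T = √(-1 - 7) = √(-8) = 2*I*√2 ≈ 2.8284*I)
R(C) = √C*(1 + C) (R(C) = (C - 1*(-1))*√C = (C + 1)*√C = (1 + C)*√C = √C*(1 + C))
R(T)*(-320) = (√(2*I*√2)*(1 + 2*I*√2))*(-320) = ((2^(¾)*√I)*(1 + 2*I*√2))*(-320) = (2^(¾)*√I*(1 + 2*I*√2))*(-320) = -320*2^(¾)*√I*(1 + 2*I*√2)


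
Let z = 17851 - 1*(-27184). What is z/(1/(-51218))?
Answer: -2306602630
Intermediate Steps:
z = 45035 (z = 17851 + 27184 = 45035)
z/(1/(-51218)) = 45035/(1/(-51218)) = 45035/(-1/51218) = 45035*(-51218) = -2306602630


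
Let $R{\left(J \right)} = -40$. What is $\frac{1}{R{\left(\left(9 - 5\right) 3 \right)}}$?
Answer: $- \frac{1}{40} \approx -0.025$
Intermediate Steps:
$\frac{1}{R{\left(\left(9 - 5\right) 3 \right)}} = \frac{1}{-40} = - \frac{1}{40}$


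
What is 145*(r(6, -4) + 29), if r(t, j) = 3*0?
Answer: 4205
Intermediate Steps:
r(t, j) = 0
145*(r(6, -4) + 29) = 145*(0 + 29) = 145*29 = 4205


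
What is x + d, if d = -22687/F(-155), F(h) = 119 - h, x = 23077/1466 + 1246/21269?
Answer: -143100555393/2135854249 ≈ -66.999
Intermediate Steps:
x = 492651349/31180354 (x = 23077*(1/1466) + 1246*(1/21269) = 23077/1466 + 1246/21269 = 492651349/31180354 ≈ 15.800)
d = -22687/274 (d = -22687/(119 - 1*(-155)) = -22687/(119 + 155) = -22687/274 ≈ -82.799)
x + d = 492651349/31180354 - 22687/274 = -143100555393/2135854249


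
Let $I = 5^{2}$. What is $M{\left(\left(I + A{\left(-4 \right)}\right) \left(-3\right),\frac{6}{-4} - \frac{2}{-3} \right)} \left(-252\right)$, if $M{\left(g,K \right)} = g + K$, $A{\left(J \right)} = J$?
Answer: $16086$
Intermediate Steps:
$I = 25$
$M{\left(g,K \right)} = K + g$
$M{\left(\left(I + A{\left(-4 \right)}\right) \left(-3\right),\frac{6}{-4} - \frac{2}{-3} \right)} \left(-252\right) = \left(\left(\frac{6}{-4} - \frac{2}{-3}\right) + \left(25 - 4\right) \left(-3\right)\right) \left(-252\right) = \left(\left(6 \left(- \frac{1}{4}\right) - - \frac{2}{3}\right) + 21 \left(-3\right)\right) \left(-252\right) = \left(\left(- \frac{3}{2} + \frac{2}{3}\right) - 63\right) \left(-252\right) = \left(- \frac{5}{6} - 63\right) \left(-252\right) = \left(- \frac{383}{6}\right) \left(-252\right) = 16086$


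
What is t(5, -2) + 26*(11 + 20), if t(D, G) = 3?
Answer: 809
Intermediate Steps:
t(5, -2) + 26*(11 + 20) = 3 + 26*(11 + 20) = 3 + 26*31 = 3 + 806 = 809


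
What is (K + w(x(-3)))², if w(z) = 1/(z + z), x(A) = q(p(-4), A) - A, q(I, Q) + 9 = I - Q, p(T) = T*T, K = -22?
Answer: 326041/676 ≈ 482.31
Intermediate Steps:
p(T) = T²
q(I, Q) = -9 + I - Q (q(I, Q) = -9 + (I - Q) = -9 + I - Q)
x(A) = 7 - 2*A (x(A) = (-9 + (-4)² - A) - A = (-9 + 16 - A) - A = (7 - A) - A = 7 - 2*A)
w(z) = 1/(2*z)
(K + w(x(-3)))² = (-22 + 1/(2*(7 - 2*(-3))))² = (-22 + 1/(2*(7 + 6)))² = (-22 + (½)/13)² = (-22 + (½)*(1/13))² = (-22 + 1/26)² = (-571/26)² = 326041/676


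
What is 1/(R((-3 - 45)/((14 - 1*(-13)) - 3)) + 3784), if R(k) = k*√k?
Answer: 473/1789833 + I*√2/7159332 ≈ 0.00026427 + 1.9753e-7*I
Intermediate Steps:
R(k) = k^(3/2)
1/(R((-3 - 45)/((14 - 1*(-13)) - 3)) + 3784) = 1/(((-3 - 45)/((14 - 1*(-13)) - 3))^(3/2) + 3784) = 1/((-48/((14 + 13) - 3))^(3/2) + 3784) = 1/((-48/(27 - 3))^(3/2) + 3784) = 1/((-48/24)^(3/2) + 3784) = 1/((-48*1/24)^(3/2) + 3784) = 1/((-2)^(3/2) + 3784) = 1/(-2*I*√2 + 3784) = 1/(3784 - 2*I*√2)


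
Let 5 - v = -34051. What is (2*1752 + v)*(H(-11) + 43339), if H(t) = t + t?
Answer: 1626986520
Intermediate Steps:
H(t) = 2*t
v = 34056 (v = 5 - 1*(-34051) = 5 + 34051 = 34056)
(2*1752 + v)*(H(-11) + 43339) = (2*1752 + 34056)*(2*(-11) + 43339) = (3504 + 34056)*(-22 + 43339) = 37560*43317 = 1626986520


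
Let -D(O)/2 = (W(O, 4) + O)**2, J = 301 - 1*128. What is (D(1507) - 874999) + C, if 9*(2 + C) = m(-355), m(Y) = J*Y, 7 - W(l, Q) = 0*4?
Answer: -49195952/9 ≈ -5.4662e+6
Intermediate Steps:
J = 173 (J = 301 - 128 = 173)
W(l, Q) = 7 (W(l, Q) = 7 - 0*4 = 7 - 1*0 = 7 + 0 = 7)
D(O) = -2*(7 + O)**2
m(Y) = 173*Y
C = -61433/9 (C = -2 + (173*(-355))/9 = -2 + (1/9)*(-61415) = -2 - 61415/9 = -61433/9 ≈ -6825.9)
(D(1507) - 874999) + C = (-2*(7 + 1507)**2 - 874999) - 61433/9 = (-2*1514**2 - 874999) - 61433/9 = (-2*2292196 - 874999) - 61433/9 = (-4584392 - 874999) - 61433/9 = -5459391 - 61433/9 = -49195952/9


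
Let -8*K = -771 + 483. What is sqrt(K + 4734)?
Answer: 3*sqrt(530) ≈ 69.065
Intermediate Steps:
K = 36 (K = -(-771 + 483)/8 = -1/8*(-288) = 36)
sqrt(K + 4734) = sqrt(36 + 4734) = sqrt(4770) = 3*sqrt(530)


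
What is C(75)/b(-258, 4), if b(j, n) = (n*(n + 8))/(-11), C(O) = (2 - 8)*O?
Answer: 825/8 ≈ 103.13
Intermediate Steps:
C(O) = -6*O
b(j, n) = -n*(8 + n)/11 (b(j, n) = (n*(8 + n))*(-1/11) = -n*(8 + n)/11)
C(75)/b(-258, 4) = (-6*75)/((-1/11*4*(8 + 4))) = -450/((-1/11*4*12)) = -450/(-48/11) = -450*(-11/48) = 825/8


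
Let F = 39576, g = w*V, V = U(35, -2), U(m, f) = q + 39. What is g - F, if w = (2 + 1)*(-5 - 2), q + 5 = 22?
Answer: -40752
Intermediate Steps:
q = 17 (q = -5 + 22 = 17)
U(m, f) = 56 (U(m, f) = 17 + 39 = 56)
V = 56
w = -21 (w = 3*(-7) = -21)
g = -1176 (g = -21*56 = -1176)
g - F = -1176 - 1*39576 = -1176 - 39576 = -40752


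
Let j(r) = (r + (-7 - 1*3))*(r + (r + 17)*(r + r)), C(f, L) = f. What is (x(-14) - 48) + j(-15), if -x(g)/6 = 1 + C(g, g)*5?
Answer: 2241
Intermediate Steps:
x(g) = -6 - 30*g (x(g) = -6*(1 + g*5) = -6*(1 + 5*g) = -6 - 30*g)
j(r) = (-10 + r)*(r + 2*r*(17 + r)) (j(r) = (r + (-7 - 3))*(r + (17 + r)*(2*r)) = (r - 10)*(r + 2*r*(17 + r)) = (-10 + r)*(r + 2*r*(17 + r)))
(x(-14) - 48) + j(-15) = ((-6 - 30*(-14)) - 48) - 15*(-350 + 2*(-15)² + 15*(-15)) = ((-6 + 420) - 48) - 15*(-350 + 2*225 - 225) = (414 - 48) - 15*(-350 + 450 - 225) = 366 - 15*(-125) = 366 + 1875 = 2241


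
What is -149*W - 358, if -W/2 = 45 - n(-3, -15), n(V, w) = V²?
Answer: 10370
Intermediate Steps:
W = -72 (W = -2*(45 - 1*(-3)²) = -2*(45 - 1*9) = -2*(45 - 9) = -2*36 = -72)
-149*W - 358 = -149*(-72) - 358 = 10728 - 358 = 10370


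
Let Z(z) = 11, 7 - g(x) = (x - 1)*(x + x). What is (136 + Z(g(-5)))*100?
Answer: 14700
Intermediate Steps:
g(x) = 7 - 2*x*(-1 + x) (g(x) = 7 - (x - 1)*(x + x) = 7 - (-1 + x)*2*x = 7 - 2*x*(-1 + x))
(136 + Z(g(-5)))*100 = (136 + 11)*100 = 147*100 = 14700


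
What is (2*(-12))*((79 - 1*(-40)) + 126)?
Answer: -5880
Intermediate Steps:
(2*(-12))*((79 - 1*(-40)) + 126) = -24*((79 + 40) + 126) = -24*(119 + 126) = -24*245 = -5880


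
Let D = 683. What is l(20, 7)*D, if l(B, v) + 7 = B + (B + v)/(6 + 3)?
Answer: 10928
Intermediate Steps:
l(B, v) = -7 + v/9 + 10*B/9 (l(B, v) = -7 + (B + (B + v)/(6 + 3)) = -7 + (B + (B + v)/9) = -7 + (B + (B + v)*(⅑)) = -7 + (B + (B/9 + v/9)) = -7 + (v/9 + 10*B/9) = -7 + v/9 + 10*B/9)
l(20, 7)*D = (-7 + (⅑)*7 + (10/9)*20)*683 = (-7 + 7/9 + 200/9)*683 = 16*683 = 10928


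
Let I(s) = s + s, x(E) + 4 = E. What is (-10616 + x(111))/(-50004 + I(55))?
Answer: 10509/49894 ≈ 0.21063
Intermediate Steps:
x(E) = -4 + E
I(s) = 2*s
(-10616 + x(111))/(-50004 + I(55)) = (-10616 + (-4 + 111))/(-50004 + 2*55) = (-10616 + 107)/(-50004 + 110) = -10509/(-49894) = -10509*(-1/49894) = 10509/49894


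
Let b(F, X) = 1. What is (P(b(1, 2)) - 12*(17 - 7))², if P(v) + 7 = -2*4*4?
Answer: 25281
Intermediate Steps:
P(v) = -39 (P(v) = -7 - 2*4*4 = -7 - 8*4 = -7 - 32 = -39)
(P(b(1, 2)) - 12*(17 - 7))² = (-39 - 12*(17 - 7))² = (-39 - 12*10)² = (-39 - 120)² = (-159)² = 25281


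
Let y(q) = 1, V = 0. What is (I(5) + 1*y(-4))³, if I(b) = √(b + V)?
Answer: (1 + √5)³ ≈ 33.889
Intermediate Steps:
I(b) = √b (I(b) = √(b + 0) = √b)
(I(5) + 1*y(-4))³ = (√5 + 1*1)³ = (√5 + 1)³ = (1 + √5)³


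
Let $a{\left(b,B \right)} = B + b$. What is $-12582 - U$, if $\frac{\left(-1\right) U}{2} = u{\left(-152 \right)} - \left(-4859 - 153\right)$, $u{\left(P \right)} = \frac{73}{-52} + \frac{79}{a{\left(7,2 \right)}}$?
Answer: $- \frac{595121}{234} \approx -2543.3$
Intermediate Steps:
$u{\left(P \right)} = \frac{3451}{468}$ ($u{\left(P \right)} = \frac{73}{-52} + \frac{79}{2 + 7} = 73 \left(- \frac{1}{52}\right) + \frac{79}{9} = - \frac{73}{52} + 79 \cdot \frac{1}{9} = - \frac{73}{52} + \frac{79}{9} = \frac{3451}{468}$)
$U = - \frac{2349067}{234}$ ($U = - 2 \left(\frac{3451}{468} - \left(-4859 - 153\right)\right) = - 2 \left(\frac{3451}{468} - -5012\right) = - 2 \left(\frac{3451}{468} + 5012\right) = \left(-2\right) \frac{2349067}{468} = - \frac{2349067}{234} \approx -10039.0$)
$-12582 - U = -12582 - - \frac{2349067}{234} = -12582 + \frac{2349067}{234} = - \frac{595121}{234}$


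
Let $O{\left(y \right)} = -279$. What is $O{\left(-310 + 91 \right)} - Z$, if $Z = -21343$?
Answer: $21064$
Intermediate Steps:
$O{\left(-310 + 91 \right)} - Z = -279 - -21343 = -279 + 21343 = 21064$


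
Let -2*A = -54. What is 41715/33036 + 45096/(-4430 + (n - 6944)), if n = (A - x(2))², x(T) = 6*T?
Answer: -341570307/122772788 ≈ -2.7821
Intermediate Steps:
A = 27 (A = -½*(-54) = 27)
n = 225 (n = (27 - 6*2)² = (27 - 1*12)² = (27 - 12)² = 15² = 225)
41715/33036 + 45096/(-4430 + (n - 6944)) = 41715/33036 + 45096/(-4430 + (225 - 6944)) = 41715*(1/33036) + 45096/(-4430 - 6719) = 13905/11012 + 45096/(-11149) = 13905/11012 + 45096*(-1/11149) = 13905/11012 - 45096/11149 = -341570307/122772788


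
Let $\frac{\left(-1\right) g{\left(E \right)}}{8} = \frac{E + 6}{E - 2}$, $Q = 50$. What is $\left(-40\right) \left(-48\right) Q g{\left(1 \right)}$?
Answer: $5376000$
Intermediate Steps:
$g{\left(E \right)} = - \frac{8 \left(6 + E\right)}{-2 + E}$ ($g{\left(E \right)} = - 8 \frac{E + 6}{E - 2} = - 8 \frac{6 + E}{-2 + E} = - \frac{8 \left(6 + E\right)}{-2 + E}$)
$\left(-40\right) \left(-48\right) Q g{\left(1 \right)} = \left(-40\right) \left(-48\right) 50 \frac{8 \left(-6 - 1\right)}{-2 + 1} = 1920 \cdot 50 \frac{8 \left(-6 - 1\right)}{-1} = 96000 \cdot 8 \left(-1\right) \left(-7\right) = 96000 \cdot 56 = 5376000$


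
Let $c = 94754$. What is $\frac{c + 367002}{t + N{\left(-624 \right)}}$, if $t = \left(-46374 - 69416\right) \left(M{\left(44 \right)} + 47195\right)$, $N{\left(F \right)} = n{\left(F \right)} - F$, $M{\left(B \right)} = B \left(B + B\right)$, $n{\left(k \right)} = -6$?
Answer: $- \frac{115439}{1478261828} \approx -7.8091 \cdot 10^{-5}$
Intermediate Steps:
$M{\left(B \right)} = 2 B^{2}$ ($M{\left(B \right)} = B 2 B = 2 B^{2}$)
$N{\left(F \right)} = -6 - F$
$t = -5913047930$ ($t = \left(-46374 - 69416\right) \left(2 \cdot 44^{2} + 47195\right) = - 115790 \left(2 \cdot 1936 + 47195\right) = - 115790 \left(3872 + 47195\right) = \left(-115790\right) 51067 = -5913047930$)
$\frac{c + 367002}{t + N{\left(-624 \right)}} = \frac{94754 + 367002}{-5913047930 - -618} = \frac{461756}{-5913047930 + \left(-6 + 624\right)} = \frac{461756}{-5913047930 + 618} = \frac{461756}{-5913047312} = 461756 \left(- \frac{1}{5913047312}\right) = - \frac{115439}{1478261828}$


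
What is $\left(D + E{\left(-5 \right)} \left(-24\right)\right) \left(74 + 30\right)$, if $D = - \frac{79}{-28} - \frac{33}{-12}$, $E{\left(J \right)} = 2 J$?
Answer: $\frac{178776}{7} \approx 25539.0$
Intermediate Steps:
$D = \frac{39}{7}$ ($D = \left(-79\right) \left(- \frac{1}{28}\right) - - \frac{11}{4} = \frac{79}{28} + \frac{11}{4} = \frac{39}{7} \approx 5.5714$)
$\left(D + E{\left(-5 \right)} \left(-24\right)\right) \left(74 + 30\right) = \left(\frac{39}{7} + 2 \left(-5\right) \left(-24\right)\right) \left(74 + 30\right) = \left(\frac{39}{7} - -240\right) 104 = \left(\frac{39}{7} + 240\right) 104 = \frac{1719}{7} \cdot 104 = \frac{178776}{7}$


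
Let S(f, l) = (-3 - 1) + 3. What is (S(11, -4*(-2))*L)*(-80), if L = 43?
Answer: 3440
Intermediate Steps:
S(f, l) = -1 (S(f, l) = -4 + 3 = -1)
(S(11, -4*(-2))*L)*(-80) = -1*43*(-80) = -43*(-80) = 3440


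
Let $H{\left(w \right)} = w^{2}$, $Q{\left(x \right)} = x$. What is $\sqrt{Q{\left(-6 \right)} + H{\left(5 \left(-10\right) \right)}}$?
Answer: $\sqrt{2494} \approx 49.94$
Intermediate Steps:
$\sqrt{Q{\left(-6 \right)} + H{\left(5 \left(-10\right) \right)}} = \sqrt{-6 + \left(5 \left(-10\right)\right)^{2}} = \sqrt{-6 + \left(-50\right)^{2}} = \sqrt{-6 + 2500} = \sqrt{2494}$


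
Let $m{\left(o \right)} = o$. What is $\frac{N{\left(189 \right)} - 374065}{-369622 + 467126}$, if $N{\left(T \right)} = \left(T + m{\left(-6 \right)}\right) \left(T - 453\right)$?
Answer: $- \frac{422377}{97504} \approx -4.3319$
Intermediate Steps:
$N{\left(T \right)} = \left(-453 + T\right) \left(-6 + T\right)$ ($N{\left(T \right)} = \left(T - 6\right) \left(T - 453\right) = \left(-6 + T\right) \left(-453 + T\right) = \left(-453 + T\right) \left(-6 + T\right)$)
$\frac{N{\left(189 \right)} - 374065}{-369622 + 467126} = \frac{\left(2718 + 189^{2} - 86751\right) - 374065}{-369622 + 467126} = \frac{\left(2718 + 35721 - 86751\right) - 374065}{97504} = \left(-48312 - 374065\right) \frac{1}{97504} = \left(-422377\right) \frac{1}{97504} = - \frac{422377}{97504}$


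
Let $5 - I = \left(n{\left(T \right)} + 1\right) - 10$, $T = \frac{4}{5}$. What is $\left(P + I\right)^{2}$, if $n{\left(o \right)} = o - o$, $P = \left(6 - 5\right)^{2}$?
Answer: $225$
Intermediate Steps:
$T = \frac{4}{5}$ ($T = 4 \cdot \frac{1}{5} = \frac{4}{5} \approx 0.8$)
$P = 1$ ($P = 1^{2} = 1$)
$n{\left(o \right)} = 0$
$I = 14$ ($I = 5 - \left(\left(0 + 1\right) - 10\right) = 5 - \left(1 - 10\right) = 5 - -9 = 5 + 9 = 14$)
$\left(P + I\right)^{2} = \left(1 + 14\right)^{2} = 15^{2} = 225$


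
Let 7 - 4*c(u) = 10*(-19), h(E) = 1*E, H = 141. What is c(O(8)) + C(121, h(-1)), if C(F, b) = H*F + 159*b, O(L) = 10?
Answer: 67805/4 ≈ 16951.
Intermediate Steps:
h(E) = E
c(u) = 197/4 (c(u) = 7/4 - 5*(-19)/2 = 7/4 - ¼*(-190) = 7/4 + 95/2 = 197/4)
C(F, b) = 141*F + 159*b
c(O(8)) + C(121, h(-1)) = 197/4 + (141*121 + 159*(-1)) = 197/4 + (17061 - 159) = 197/4 + 16902 = 67805/4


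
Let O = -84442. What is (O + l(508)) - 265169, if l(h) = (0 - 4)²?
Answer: -349595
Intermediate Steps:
l(h) = 16 (l(h) = (-4)² = 16)
(O + l(508)) - 265169 = (-84442 + 16) - 265169 = -84426 - 265169 = -349595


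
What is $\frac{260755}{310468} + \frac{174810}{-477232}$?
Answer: $\frac{8770964885}{18520658072} \approx 0.47358$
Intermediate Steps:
$\frac{260755}{310468} + \frac{174810}{-477232} = 260755 \cdot \frac{1}{310468} + 174810 \left(- \frac{1}{477232}\right) = \frac{260755}{310468} - \frac{87405}{238616} = \frac{8770964885}{18520658072}$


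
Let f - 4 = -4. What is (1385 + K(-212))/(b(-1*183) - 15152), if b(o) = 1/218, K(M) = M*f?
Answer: -60386/660627 ≈ -0.091407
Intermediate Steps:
f = 0 (f = 4 - 4 = 0)
K(M) = 0 (K(M) = M*0 = 0)
b(o) = 1/218
(1385 + K(-212))/(b(-1*183) - 15152) = (1385 + 0)/(1/218 - 15152) = 1385/(-3303135/218) = 1385*(-218/3303135) = -60386/660627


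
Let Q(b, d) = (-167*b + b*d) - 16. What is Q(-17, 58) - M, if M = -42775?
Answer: 44612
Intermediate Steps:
Q(b, d) = -16 - 167*b + b*d
Q(-17, 58) - M = (-16 - 167*(-17) - 17*58) - 1*(-42775) = (-16 + 2839 - 986) + 42775 = 1837 + 42775 = 44612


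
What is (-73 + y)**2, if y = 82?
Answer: 81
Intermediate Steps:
(-73 + y)**2 = (-73 + 82)**2 = 9**2 = 81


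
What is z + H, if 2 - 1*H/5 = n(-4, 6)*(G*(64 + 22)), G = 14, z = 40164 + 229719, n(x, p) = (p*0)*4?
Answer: 269893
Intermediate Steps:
n(x, p) = 0 (n(x, p) = 0*4 = 0)
z = 269883
H = 10 (H = 10 - 0*14*(64 + 22) = 10 - 0*14*86 = 10 - 0*1204 = 10 - 5*0 = 10 + 0 = 10)
z + H = 269883 + 10 = 269893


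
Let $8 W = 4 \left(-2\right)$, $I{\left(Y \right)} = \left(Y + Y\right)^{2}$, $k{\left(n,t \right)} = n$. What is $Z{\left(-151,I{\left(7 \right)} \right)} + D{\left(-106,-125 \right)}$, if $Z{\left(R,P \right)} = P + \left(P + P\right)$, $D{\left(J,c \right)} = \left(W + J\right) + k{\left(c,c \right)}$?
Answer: $356$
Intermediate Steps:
$I{\left(Y \right)} = 4 Y^{2}$ ($I{\left(Y \right)} = \left(2 Y\right)^{2} = 4 Y^{2}$)
$W = -1$ ($W = \frac{4 \left(-2\right)}{8} = \frac{1}{8} \left(-8\right) = -1$)
$D{\left(J,c \right)} = -1 + J + c$ ($D{\left(J,c \right)} = \left(-1 + J\right) + c = -1 + J + c$)
$Z{\left(R,P \right)} = 3 P$ ($Z{\left(R,P \right)} = P + 2 P = 3 P$)
$Z{\left(-151,I{\left(7 \right)} \right)} + D{\left(-106,-125 \right)} = 3 \cdot 4 \cdot 7^{2} - 232 = 3 \cdot 4 \cdot 49 - 232 = 3 \cdot 196 - 232 = 588 - 232 = 356$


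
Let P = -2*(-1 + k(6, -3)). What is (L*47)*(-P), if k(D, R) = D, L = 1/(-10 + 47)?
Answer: 470/37 ≈ 12.703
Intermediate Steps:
L = 1/37 ≈ 0.027027
P = -10 (P = -2*(-1 + 6) = -2*5 = -10)
(L*47)*(-P) = ((1/37)*47)*(-1*(-10)) = (47/37)*10 = 470/37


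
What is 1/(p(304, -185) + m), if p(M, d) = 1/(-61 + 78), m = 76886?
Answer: 17/1307063 ≈ 1.3006e-5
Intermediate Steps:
p(M, d) = 1/17
1/(p(304, -185) + m) = 1/(1/17 + 76886) = 1/(1307063/17) = 17/1307063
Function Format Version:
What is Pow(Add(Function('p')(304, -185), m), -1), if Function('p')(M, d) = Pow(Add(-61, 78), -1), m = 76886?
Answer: Rational(17, 1307063) ≈ 1.3006e-5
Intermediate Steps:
Function('p')(M, d) = Rational(1, 17) (Function('p')(M, d) = Pow(17, -1) = Rational(1, 17))
Pow(Add(Function('p')(304, -185), m), -1) = Pow(Add(Rational(1, 17), 76886), -1) = Pow(Rational(1307063, 17), -1) = Rational(17, 1307063)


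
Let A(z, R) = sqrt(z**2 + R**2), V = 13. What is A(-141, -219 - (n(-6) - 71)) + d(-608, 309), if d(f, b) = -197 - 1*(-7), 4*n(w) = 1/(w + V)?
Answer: -190 + sqrt(32767729)/28 ≈ 14.440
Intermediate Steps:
n(w) = 1/(4*(13 + w)) (n(w) = 1/(4*(w + 13)) = 1/(4*(13 + w)))
d(f, b) = -190 (d(f, b) = -197 + 7 = -190)
A(z, R) = sqrt(R**2 + z**2)
A(-141, -219 - (n(-6) - 71)) + d(-608, 309) = sqrt((-219 - (1/(4*(13 - 6)) - 71))**2 + (-141)**2) - 190 = sqrt((-219 - ((1/4)/7 - 71))**2 + 19881) - 190 = sqrt((-219 - ((1/4)*(1/7) - 71))**2 + 19881) - 190 = sqrt((-219 - (1/28 - 71))**2 + 19881) - 190 = sqrt((-219 - 1*(-1987/28))**2 + 19881) - 190 = sqrt((-219 + 1987/28)**2 + 19881) - 190 = sqrt((-4145/28)**2 + 19881) - 190 = sqrt(17181025/784 + 19881) - 190 = sqrt(32767729/784) - 190 = sqrt(32767729)/28 - 190 = -190 + sqrt(32767729)/28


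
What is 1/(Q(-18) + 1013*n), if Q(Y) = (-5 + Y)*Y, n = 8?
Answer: 1/8518 ≈ 0.00011740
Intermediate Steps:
Q(Y) = Y*(-5 + Y)
1/(Q(-18) + 1013*n) = 1/(-18*(-5 - 18) + 1013*8) = 1/(-18*(-23) + 8104) = 1/(414 + 8104) = 1/8518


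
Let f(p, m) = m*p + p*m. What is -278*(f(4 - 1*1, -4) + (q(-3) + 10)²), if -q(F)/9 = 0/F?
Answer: -21128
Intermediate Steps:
q(F) = 0 (q(F) = -0/F = -9*0 = 0)
f(p, m) = 2*m*p (f(p, m) = m*p + m*p = 2*m*p)
-278*(f(4 - 1*1, -4) + (q(-3) + 10)²) = -278*(2*(-4)*(4 - 1*1) + (0 + 10)²) = -278*(2*(-4)*(4 - 1) + 10²) = -278*(2*(-4)*3 + 100) = -278*(-24 + 100) = -278*76 = -21128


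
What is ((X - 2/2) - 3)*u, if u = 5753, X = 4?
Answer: 0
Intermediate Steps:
((X - 2/2) - 3)*u = ((4 - 2/2) - 3)*5753 = ((4 - 1*1) - 3)*5753 = ((4 - 1) - 3)*5753 = (3 - 3)*5753 = 0*5753 = 0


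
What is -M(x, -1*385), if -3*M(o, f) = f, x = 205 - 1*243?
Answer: -385/3 ≈ -128.33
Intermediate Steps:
x = -38 (x = 205 - 243 = -38)
M(o, f) = -f/3
-M(x, -1*385) = -(-1)*(-1*385)/3 = -(-1)*(-385)/3 = -1*385/3 = -385/3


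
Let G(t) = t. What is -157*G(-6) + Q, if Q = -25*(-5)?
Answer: 1067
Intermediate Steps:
Q = 125
-157*G(-6) + Q = -157*(-6) + 125 = 942 + 125 = 1067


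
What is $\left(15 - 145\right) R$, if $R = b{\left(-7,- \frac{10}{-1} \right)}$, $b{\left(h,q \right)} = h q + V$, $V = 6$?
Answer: $8320$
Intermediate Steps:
$b{\left(h,q \right)} = 6 + h q$ ($b{\left(h,q \right)} = h q + 6 = 6 + h q$)
$R = -64$ ($R = 6 - 7 \left(- \frac{10}{-1}\right) = 6 - 7 \left(\left(-10\right) \left(-1\right)\right) = 6 - 70 = -64$)
$\left(15 - 145\right) R = \left(15 - 145\right) \left(-64\right) = \left(-130\right) \left(-64\right) = 8320$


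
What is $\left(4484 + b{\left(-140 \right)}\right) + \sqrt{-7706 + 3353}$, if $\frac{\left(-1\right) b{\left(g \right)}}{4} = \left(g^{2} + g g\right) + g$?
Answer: $-151756 + i \sqrt{4353} \approx -1.5176 \cdot 10^{5} + 65.977 i$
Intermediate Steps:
$b{\left(g \right)} = - 8 g^{2} - 4 g$ ($b{\left(g \right)} = - 4 \left(\left(g^{2} + g g\right) + g\right) = - 4 \left(\left(g^{2} + g^{2}\right) + g\right) = - 4 \left(2 g^{2} + g\right) = - 4 \left(g + 2 g^{2}\right) = - 8 g^{2} - 4 g$)
$\left(4484 + b{\left(-140 \right)}\right) + \sqrt{-7706 + 3353} = \left(4484 - - 560 \left(1 + 2 \left(-140\right)\right)\right) + \sqrt{-7706 + 3353} = \left(4484 - - 560 \left(1 - 280\right)\right) + \sqrt{-4353} = \left(4484 - \left(-560\right) \left(-279\right)\right) + i \sqrt{4353} = \left(4484 - 156240\right) + i \sqrt{4353} = -151756 + i \sqrt{4353}$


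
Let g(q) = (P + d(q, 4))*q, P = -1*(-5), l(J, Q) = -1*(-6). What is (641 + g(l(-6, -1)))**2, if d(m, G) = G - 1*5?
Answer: 442225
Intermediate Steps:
d(m, G) = -5 + G (d(m, G) = G - 5 = -5 + G)
l(J, Q) = 6
P = 5
g(q) = 4*q (g(q) = (5 + (-5 + 4))*q = (5 - 1)*q = 4*q)
(641 + g(l(-6, -1)))**2 = (641 + 4*6)**2 = (641 + 24)**2 = 665**2 = 442225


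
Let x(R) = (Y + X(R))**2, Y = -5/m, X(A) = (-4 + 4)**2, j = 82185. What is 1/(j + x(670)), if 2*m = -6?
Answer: 9/739690 ≈ 1.2167e-5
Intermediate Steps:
m = -3 (m = (1/2)*(-6) = -3)
X(A) = 0 (X(A) = 0**2 = 0)
Y = 5/3 (Y = -5/(-3) = -5*(-1/3) = 5/3 ≈ 1.6667)
x(R) = 25/9 (x(R) = (5/3 + 0)**2 = (5/3)**2 = 25/9)
1/(j + x(670)) = 1/(82185 + 25/9) = 1/(739690/9) = 9/739690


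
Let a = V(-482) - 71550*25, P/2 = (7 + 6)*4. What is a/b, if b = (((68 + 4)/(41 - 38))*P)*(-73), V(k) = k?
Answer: 111827/11388 ≈ 9.8197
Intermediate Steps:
P = 104 (P = 2*((7 + 6)*4) = 2*(13*4) = 2*52 = 104)
a = -1789232 (a = -482 - 71550*25 = -482 - 1788750 = -1789232)
b = -182208 (b = (((68 + 4)/(41 - 38))*104)*(-73) = ((72/3)*104)*(-73) = ((72*(⅓))*104)*(-73) = (24*104)*(-73) = 2496*(-73) = -182208)
a/b = -1789232/(-182208) = -1789232*(-1/182208) = 111827/11388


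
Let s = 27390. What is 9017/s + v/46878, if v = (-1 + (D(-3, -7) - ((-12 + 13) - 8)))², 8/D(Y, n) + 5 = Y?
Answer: 35281973/106999035 ≈ 0.32974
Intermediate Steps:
D(Y, n) = 8/(-5 + Y)
v = 25 (v = (-1 + (8/(-5 - 3) - ((-12 + 13) - 8)))² = (-1 + (8/(-8) - (1 - 8)))² = (-1 + (8*(-⅛) - 1*(-7)))² = (-1 + (-1 + 7))² = (-1 + 6)² = 5² = 25)
9017/s + v/46878 = 9017/27390 + 25/46878 = 35281973/106999035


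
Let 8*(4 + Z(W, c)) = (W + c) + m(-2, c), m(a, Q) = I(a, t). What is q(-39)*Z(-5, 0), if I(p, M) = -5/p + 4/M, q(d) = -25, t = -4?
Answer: 1775/16 ≈ 110.94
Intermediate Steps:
m(a, Q) = -1 - 5/a (m(a, Q) = -5/a + 4/(-4) = -5/a + 4*(-¼) = -5/a - 1 = -1 - 5/a)
Z(W, c) = -61/16 + W/8 + c/8 (Z(W, c) = -4 + ((W + c) + (-5 - 1*(-2))/(-2))/8 = -4 + ((W + c) - (-5 + 2)/2)/8 = -4 + ((W + c) - ½*(-3))/8 = -4 + ((W + c) + 3/2)/8 = -4 + (3/2 + W + c)/8 = -4 + (3/16 + W/8 + c/8) = -61/16 + W/8 + c/8)
q(-39)*Z(-5, 0) = -25*(-61/16 + (⅛)*(-5) + (⅛)*0) = -25*(-61/16 - 5/8 + 0) = -25*(-71/16) = 1775/16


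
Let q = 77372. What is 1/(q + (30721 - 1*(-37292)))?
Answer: 1/145385 ≈ 6.8783e-6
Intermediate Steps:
1/(q + (30721 - 1*(-37292))) = 1/(77372 + (30721 - 1*(-37292))) = 1/(77372 + (30721 + 37292)) = 1/(77372 + 68013) = 1/145385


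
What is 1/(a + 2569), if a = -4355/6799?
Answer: 523/1343252 ≈ 0.00038935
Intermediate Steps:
a = -335/523 (a = -4355*1/6799 = -335/523 ≈ -0.64054)
1/(a + 2569) = 1/(-335/523 + 2569) = 1/(1343252/523) = 523/1343252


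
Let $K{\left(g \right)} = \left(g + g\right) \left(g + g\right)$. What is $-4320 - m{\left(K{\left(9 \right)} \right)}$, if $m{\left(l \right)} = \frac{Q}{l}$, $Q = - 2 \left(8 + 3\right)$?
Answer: $- \frac{699829}{162} \approx -4319.9$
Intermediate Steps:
$Q = -22$ ($Q = \left(-2\right) 11 = -22$)
$K{\left(g \right)} = 4 g^{2}$ ($K{\left(g \right)} = 2 g 2 g = 4 g^{2}$)
$m{\left(l \right)} = - \frac{22}{l}$
$-4320 - m{\left(K{\left(9 \right)} \right)} = -4320 - - \frac{22}{4 \cdot 9^{2}} = -4320 - - \frac{22}{4 \cdot 81} = -4320 - - \frac{22}{324} = -4320 - \left(-22\right) \frac{1}{324} = -4320 - - \frac{11}{162} = -4320 + \frac{11}{162} = - \frac{699829}{162}$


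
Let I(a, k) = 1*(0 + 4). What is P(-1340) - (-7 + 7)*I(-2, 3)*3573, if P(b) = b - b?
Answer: 0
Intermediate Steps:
I(a, k) = 4 (I(a, k) = 1*4 = 4)
P(b) = 0
P(-1340) - (-7 + 7)*I(-2, 3)*3573 = 0 - (-7 + 7)*4*3573 = 0 - 0*4*3573 = 0 - 0*3573 = 0 - 1*0 = 0 + 0 = 0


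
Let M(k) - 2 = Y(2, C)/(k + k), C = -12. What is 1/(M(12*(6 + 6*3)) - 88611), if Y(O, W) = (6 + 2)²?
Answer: -9/797480 ≈ -1.1286e-5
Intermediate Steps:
Y(O, W) = 64 (Y(O, W) = 8² = 64)
M(k) = 2 + 32/k (M(k) = 2 + 64/(k + k) = 2 + 64/(2*k) = 2 + (1/(2*k))*64 = 2 + 32/k)
1/(M(12*(6 + 6*3)) - 88611) = 1/((2 + 32/((12*(6 + 6*3)))) - 88611) = 1/((2 + 32/((12*(6 + 18)))) - 88611) = 1/((2 + 32/((12*24))) - 88611) = 1/((2 + 32/288) - 88611) = 1/((2 + 32*(1/288)) - 88611) = 1/((2 + ⅑) - 88611) = 1/(19/9 - 88611) = 1/(-797480/9) = -9/797480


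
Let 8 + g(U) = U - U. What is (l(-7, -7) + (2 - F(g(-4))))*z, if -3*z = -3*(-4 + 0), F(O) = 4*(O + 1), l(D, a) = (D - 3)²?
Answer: -520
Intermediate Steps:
l(D, a) = (-3 + D)²
g(U) = -8 (g(U) = -8 + (U - U) = -8 + 0 = -8)
F(O) = 4 + 4*O (F(O) = 4*(1 + O) = 4 + 4*O)
z = -4 (z = -(-1)*(-4 + 0) = -(-1)*(-4) = -⅓*12 = -4)
(l(-7, -7) + (2 - F(g(-4))))*z = ((-3 - 7)² + (2 - (4 + 4*(-8))))*(-4) = ((-10)² + (2 - (4 - 32)))*(-4) = (100 + (2 - 1*(-28)))*(-4) = (100 + (2 + 28))*(-4) = (100 + 30)*(-4) = 130*(-4) = -520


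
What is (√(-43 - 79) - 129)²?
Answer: (129 - I*√122)² ≈ 16519.0 - 2849.7*I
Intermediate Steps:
(√(-43 - 79) - 129)² = (√(-122) - 129)² = (I*√122 - 129)² = (-129 + I*√122)²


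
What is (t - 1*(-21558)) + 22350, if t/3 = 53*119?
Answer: 62829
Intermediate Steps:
t = 18921 (t = 3*(53*119) = 3*6307 = 18921)
(t - 1*(-21558)) + 22350 = (18921 - 1*(-21558)) + 22350 = (18921 + 21558) + 22350 = 40479 + 22350 = 62829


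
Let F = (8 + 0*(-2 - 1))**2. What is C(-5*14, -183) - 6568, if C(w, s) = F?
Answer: -6504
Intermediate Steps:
F = 64 (F = (8 + 0*(-3))**2 = (8 + 0)**2 = 8**2 = 64)
C(w, s) = 64
C(-5*14, -183) - 6568 = 64 - 6568 = -6504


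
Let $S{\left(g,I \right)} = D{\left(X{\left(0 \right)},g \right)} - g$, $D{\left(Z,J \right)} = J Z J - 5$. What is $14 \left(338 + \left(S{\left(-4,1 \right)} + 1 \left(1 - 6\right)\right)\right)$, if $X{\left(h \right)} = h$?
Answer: $4648$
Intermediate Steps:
$D{\left(Z,J \right)} = -5 + Z J^{2}$ ($D{\left(Z,J \right)} = Z J^{2} - 5 = -5 + Z J^{2}$)
$S{\left(g,I \right)} = -5 - g$ ($S{\left(g,I \right)} = \left(-5 + 0 g^{2}\right) - g = \left(-5 + 0\right) - g = -5 - g$)
$14 \left(338 + \left(S{\left(-4,1 \right)} + 1 \left(1 - 6\right)\right)\right) = 14 \left(338 + \left(\left(-5 - -4\right) + 1 \left(1 - 6\right)\right)\right) = 14 \left(338 + \left(\left(-5 + 4\right) + 1 \left(1 - 6\right)\right)\right) = 14 \left(338 + \left(-1 + 1 \left(-5\right)\right)\right) = 14 \left(338 - 6\right) = 14 \cdot 332 = 4648$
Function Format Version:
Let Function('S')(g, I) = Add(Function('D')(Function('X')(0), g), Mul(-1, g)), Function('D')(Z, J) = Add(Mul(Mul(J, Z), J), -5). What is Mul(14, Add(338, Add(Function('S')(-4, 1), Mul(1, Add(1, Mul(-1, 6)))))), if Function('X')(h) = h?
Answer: 4648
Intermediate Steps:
Function('D')(Z, J) = Add(-5, Mul(Z, Pow(J, 2))) (Function('D')(Z, J) = Add(Mul(Z, Pow(J, 2)), -5) = Add(-5, Mul(Z, Pow(J, 2))))
Function('S')(g, I) = Add(-5, Mul(-1, g)) (Function('S')(g, I) = Add(Add(-5, Mul(0, Pow(g, 2))), Mul(-1, g)) = Add(Add(-5, 0), Mul(-1, g)) = Add(-5, Mul(-1, g)))
Mul(14, Add(338, Add(Function('S')(-4, 1), Mul(1, Add(1, Mul(-1, 6)))))) = Mul(14, Add(338, Add(Add(-5, Mul(-1, -4)), Mul(1, Add(1, Mul(-1, 6)))))) = Mul(14, Add(338, Add(Add(-5, 4), Mul(1, Add(1, -6))))) = Mul(14, Add(338, Add(-1, Mul(1, -5)))) = Mul(14, Add(338, Add(-1, -5))) = Mul(14, Add(338, -6)) = Mul(14, 332) = 4648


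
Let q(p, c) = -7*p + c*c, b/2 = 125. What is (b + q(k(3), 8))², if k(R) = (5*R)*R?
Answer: 1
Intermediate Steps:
b = 250 (b = 2*125 = 250)
k(R) = 5*R²
q(p, c) = c² - 7*p (q(p, c) = -7*p + c² = c² - 7*p)
(b + q(k(3), 8))² = (250 + (8² - 35*3²))² = (250 + (64 - 35*9))² = (250 + (64 - 7*45))² = (250 + (64 - 315))² = (250 - 251)² = (-1)² = 1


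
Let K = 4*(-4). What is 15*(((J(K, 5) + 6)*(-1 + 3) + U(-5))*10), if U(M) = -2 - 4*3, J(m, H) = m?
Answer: -5100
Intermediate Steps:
K = -16
U(M) = -14 (U(M) = -2 - 12 = -14)
15*(((J(K, 5) + 6)*(-1 + 3) + U(-5))*10) = 15*(((-16 + 6)*(-1 + 3) - 14)*10) = 15*((-10*2 - 14)*10) = 15*((-20 - 14)*10) = 15*(-34*10) = 15*(-340) = -5100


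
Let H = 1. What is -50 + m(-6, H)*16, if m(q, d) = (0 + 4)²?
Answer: 206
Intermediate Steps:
m(q, d) = 16 (m(q, d) = 4² = 16)
-50 + m(-6, H)*16 = -50 + 16*16 = -50 + 256 = 206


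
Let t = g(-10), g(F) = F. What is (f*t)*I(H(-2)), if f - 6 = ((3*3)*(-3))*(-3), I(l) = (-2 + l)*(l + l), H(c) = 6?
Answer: -41760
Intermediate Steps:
I(l) = 2*l*(-2 + l) (I(l) = (-2 + l)*(2*l) = 2*l*(-2 + l))
f = 87 (f = 6 + ((3*3)*(-3))*(-3) = 6 + (9*(-3))*(-3) = 6 - 27*(-3) = 6 + 81 = 87)
t = -10
(f*t)*I(H(-2)) = (87*(-10))*(2*6*(-2 + 6)) = -1740*6*4 = -870*48 = -41760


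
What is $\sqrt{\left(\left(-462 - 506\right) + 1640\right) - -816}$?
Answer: $4 \sqrt{93} \approx 38.575$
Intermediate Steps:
$\sqrt{\left(\left(-462 - 506\right) + 1640\right) - -816} = \sqrt{\left(-968 + 1640\right) + 816} = \sqrt{672 + 816} = \sqrt{1488} = 4 \sqrt{93}$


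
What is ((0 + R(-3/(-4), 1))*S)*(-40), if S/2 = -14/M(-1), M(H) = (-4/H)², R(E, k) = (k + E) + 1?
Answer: 385/2 ≈ 192.50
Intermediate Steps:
R(E, k) = 1 + E + k (R(E, k) = (E + k) + 1 = 1 + E + k)
M(H) = 16/H²
S = -7/4 (S = 2*(-14/(16/(-1)²)) = 2*(-14/(16*1)) = 2*(-14/16) = 2*(-14*1/16) = 2*(-7/8) = -7/4 ≈ -1.7500)
((0 + R(-3/(-4), 1))*S)*(-40) = ((0 + (1 - 3/(-4) + 1))*(-7/4))*(-40) = ((0 + (1 - 3*(-¼) + 1))*(-7/4))*(-40) = ((0 + (1 + ¾ + 1))*(-7/4))*(-40) = ((0 + 11/4)*(-7/4))*(-40) = ((11/4)*(-7/4))*(-40) = -77/16*(-40) = 385/2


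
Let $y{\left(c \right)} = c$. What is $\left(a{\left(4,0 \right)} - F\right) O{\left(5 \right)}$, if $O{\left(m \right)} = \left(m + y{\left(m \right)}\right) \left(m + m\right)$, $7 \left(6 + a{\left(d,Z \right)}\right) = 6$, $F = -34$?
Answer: $\frac{20200}{7} \approx 2885.7$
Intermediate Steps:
$a{\left(d,Z \right)} = - \frac{36}{7}$ ($a{\left(d,Z \right)} = -6 + \frac{1}{7} \cdot 6 = -6 + \frac{6}{7} = - \frac{36}{7}$)
$O{\left(m \right)} = 4 m^{2}$ ($O{\left(m \right)} = \left(m + m\right) \left(m + m\right) = 2 m 2 m = 4 m^{2}$)
$\left(a{\left(4,0 \right)} - F\right) O{\left(5 \right)} = \left(- \frac{36}{7} - -34\right) 4 \cdot 5^{2} = \left(- \frac{36}{7} + 34\right) 4 \cdot 25 = \frac{202}{7} \cdot 100 = \frac{20200}{7}$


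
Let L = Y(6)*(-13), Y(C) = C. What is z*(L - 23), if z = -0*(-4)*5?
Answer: 0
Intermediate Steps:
L = -78 (L = 6*(-13) = -78)
z = 0 (z = -0*5 = -1*0 = 0)
z*(L - 23) = 0*(-78 - 23) = 0*(-101) = 0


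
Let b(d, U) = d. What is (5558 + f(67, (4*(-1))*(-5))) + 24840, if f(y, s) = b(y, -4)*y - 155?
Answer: 34732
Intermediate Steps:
f(y, s) = -155 + y² (f(y, s) = y*y - 155 = y² - 155 = -155 + y²)
(5558 + f(67, (4*(-1))*(-5))) + 24840 = (5558 + (-155 + 67²)) + 24840 = (5558 + (-155 + 4489)) + 24840 = (5558 + 4334) + 24840 = 9892 + 24840 = 34732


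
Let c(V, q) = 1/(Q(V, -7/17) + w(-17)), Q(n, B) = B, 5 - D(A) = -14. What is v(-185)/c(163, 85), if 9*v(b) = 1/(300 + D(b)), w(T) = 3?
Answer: 4/4437 ≈ 0.00090151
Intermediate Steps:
D(A) = 19 (D(A) = 5 - 1*(-14) = 5 + 14 = 19)
v(b) = 1/2871 (v(b) = 1/(9*(300 + 19)) = (⅑)/319 = (⅑)*(1/319) = 1/2871)
c(V, q) = 17/44 (c(V, q) = 1/(-7/17 + 3) = 1/(44/17) = 17/44)
v(-185)/c(163, 85) = 1/(2871*(17/44)) = (1/2871)*(44/17) = 4/4437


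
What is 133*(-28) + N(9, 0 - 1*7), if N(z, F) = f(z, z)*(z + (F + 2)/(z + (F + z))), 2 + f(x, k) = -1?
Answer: -41246/11 ≈ -3749.6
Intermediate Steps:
f(x, k) = -3 (f(x, k) = -2 - 1 = -3)
N(z, F) = -3*z - 3*(2 + F)/(F + 2*z) (N(z, F) = -3*(z + (F + 2)/(z + (F + z))) = -3*(z + (2 + F)/(F + 2*z)) = -3*z - 3*(2 + F)/(F + 2*z))
133*(-28) + N(9, 0 - 1*7) = 133*(-28) + 3*(-2 - (0 - 1*7) - 2*9² - 1*(0 - 1*7)*9)/((0 - 1*7) + 2*9) = -3724 + 3*(-2 - (0 - 7) - 2*81 - 1*(0 - 7)*9)/((0 - 7) + 18) = -3724 + 3*(-2 - 1*(-7) - 162 - 1*(-7)*9)/(-7 + 18) = -3724 + 3*(-2 + 7 - 162 + 63)/11 = -3724 + 3*(1/11)*(-94) = -3724 - 282/11 = -41246/11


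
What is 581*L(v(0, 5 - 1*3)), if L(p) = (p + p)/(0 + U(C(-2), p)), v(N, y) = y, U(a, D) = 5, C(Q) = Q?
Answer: 2324/5 ≈ 464.80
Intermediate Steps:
L(p) = 2*p/5 (L(p) = (p + p)/(0 + 5) = (2*p)/5 = (2*p)*(⅕) = 2*p/5)
581*L(v(0, 5 - 1*3)) = 581*(2*(5 - 1*3)/5) = 581*(2*(5 - 3)/5) = 581*((⅖)*2) = 581*(⅘) = 2324/5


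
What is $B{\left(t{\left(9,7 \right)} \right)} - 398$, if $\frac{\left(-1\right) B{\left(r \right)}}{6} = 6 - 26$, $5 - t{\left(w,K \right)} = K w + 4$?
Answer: $-278$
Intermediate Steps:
$t{\left(w,K \right)} = 1 - K w$ ($t{\left(w,K \right)} = 5 - \left(K w + 4\right) = 5 - \left(4 + K w\right) = 1 - K w$)
$B{\left(r \right)} = 120$ ($B{\left(r \right)} = - 6 \left(6 - 26\right) = \left(-6\right) \left(-20\right) = 120$)
$B{\left(t{\left(9,7 \right)} \right)} - 398 = 120 - 398 = -278$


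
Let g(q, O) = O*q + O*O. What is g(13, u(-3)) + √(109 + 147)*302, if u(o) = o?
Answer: 4802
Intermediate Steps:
g(q, O) = O² + O*q (g(q, O) = O*q + O² = O² + O*q)
g(13, u(-3)) + √(109 + 147)*302 = -3*(-3 + 13) + √(109 + 147)*302 = -3*10 + √256*302 = -30 + 16*302 = -30 + 4832 = 4802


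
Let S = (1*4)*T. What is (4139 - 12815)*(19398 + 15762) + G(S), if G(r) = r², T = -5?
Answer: -305047760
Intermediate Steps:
S = -20 (S = (1*4)*(-5) = 4*(-5) = -20)
(4139 - 12815)*(19398 + 15762) + G(S) = (4139 - 12815)*(19398 + 15762) + (-20)² = -8676*35160 + 400 = -305048160 + 400 = -305047760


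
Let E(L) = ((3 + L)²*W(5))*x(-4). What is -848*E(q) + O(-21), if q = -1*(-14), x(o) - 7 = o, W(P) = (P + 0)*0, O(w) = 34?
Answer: 34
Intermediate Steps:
W(P) = 0 (W(P) = P*0 = 0)
x(o) = 7 + o
q = 14
E(L) = 0 (E(L) = ((3 + L)²*0)*(7 - 4) = 0*3 = 0)
-848*E(q) + O(-21) = -848*0 + 34 = 0 + 34 = 34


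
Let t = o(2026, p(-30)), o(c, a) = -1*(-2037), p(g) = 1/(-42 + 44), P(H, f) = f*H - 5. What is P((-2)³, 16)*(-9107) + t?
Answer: 1213268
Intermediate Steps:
P(H, f) = -5 + H*f (P(H, f) = H*f - 5 = -5 + H*f)
p(g) = ½ (p(g) = 1/2 = ½)
o(c, a) = 2037
t = 2037
P((-2)³, 16)*(-9107) + t = (-5 + (-2)³*16)*(-9107) + 2037 = (-5 - 8*16)*(-9107) + 2037 = (-5 - 128)*(-9107) + 2037 = -133*(-9107) + 2037 = 1211231 + 2037 = 1213268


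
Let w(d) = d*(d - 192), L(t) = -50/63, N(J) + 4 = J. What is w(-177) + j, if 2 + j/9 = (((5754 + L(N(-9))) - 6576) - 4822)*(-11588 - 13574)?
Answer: 8948617829/7 ≈ 1.2784e+9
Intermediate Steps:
N(J) = -4 + J
L(t) = -50/63 (L(t) = -50*1/63 = -50/63)
w(d) = d*(-192 + d)
j = 8948160638/7 (j = -18 + 9*((((5754 - 50/63) - 6576) - 4822)*(-11588 - 13574)) = -18 + 9*(((362452/63 - 6576) - 4822)*(-25162)) = -18 + 9*((-51836/63 - 4822)*(-25162)) = -18 + 9*(-355622/63*(-25162)) = -18 + 9*(8948160764/63) = -18 + 8948160764/7 = 8948160638/7 ≈ 1.2783e+9)
w(-177) + j = -177*(-192 - 177) + 8948160638/7 = -177*(-369) + 8948160638/7 = 65313 + 8948160638/7 = 8948617829/7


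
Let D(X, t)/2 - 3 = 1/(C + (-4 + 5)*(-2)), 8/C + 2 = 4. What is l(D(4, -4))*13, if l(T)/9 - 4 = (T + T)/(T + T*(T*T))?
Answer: 11817/25 ≈ 472.68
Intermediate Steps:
C = 4 (C = 8/(-2 + 4) = 8/2 = 8*(½) = 4)
D(X, t) = 7 (D(X, t) = 6 + 2/(4 + (-4 + 5)*(-2)) = 6 + 2/(4 + 1*(-2)) = 6 + 2/(4 - 2) = 6 + 2/2 = 6 + 2*(½) = 6 + 1 = 7)
l(T) = 36 + 18*T/(T + T³) (l(T) = 36 + 9*((T + T)/(T + T*(T*T))) = 36 + 9*((2*T)/(T + T*T²)) = 36 + 9*((2*T)/(T + T³)) = 36 + 9*(2*T/(T + T³)) = 36 + 18*T/(T + T³))
l(D(4, -4))*13 = (18*(3 + 2*7²)/(1 + 7²))*13 = (18*(3 + 2*49)/(1 + 49))*13 = (18*(3 + 98)/50)*13 = (18*(1/50)*101)*13 = (909/25)*13 = 11817/25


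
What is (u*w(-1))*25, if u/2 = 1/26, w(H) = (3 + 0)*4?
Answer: 300/13 ≈ 23.077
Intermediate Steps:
w(H) = 12 (w(H) = 3*4 = 12)
u = 1/13 (u = 2/26 = 2*(1/26) = 1/13 ≈ 0.076923)
(u*w(-1))*25 = ((1/13)*12)*25 = (12/13)*25 = 300/13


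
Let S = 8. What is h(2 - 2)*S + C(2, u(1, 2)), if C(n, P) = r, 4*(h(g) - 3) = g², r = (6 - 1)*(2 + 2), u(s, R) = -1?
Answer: 44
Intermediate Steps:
r = 20 (r = 5*4 = 20)
h(g) = 3 + g²/4
C(n, P) = 20
h(2 - 2)*S + C(2, u(1, 2)) = (3 + (2 - 2)²/4)*8 + 20 = (3 + (¼)*0²)*8 + 20 = (3 + (¼)*0)*8 + 20 = (3 + 0)*8 + 20 = 3*8 + 20 = 24 + 20 = 44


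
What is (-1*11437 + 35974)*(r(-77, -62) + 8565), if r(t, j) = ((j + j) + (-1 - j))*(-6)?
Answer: 219434391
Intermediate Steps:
r(t, j) = 6 - 6*j (r(t, j) = (2*j + (-1 - j))*(-6) = (-1 + j)*(-6) = 6 - 6*j)
(-1*11437 + 35974)*(r(-77, -62) + 8565) = (-1*11437 + 35974)*((6 - 6*(-62)) + 8565) = (-11437 + 35974)*((6 + 372) + 8565) = 24537*(378 + 8565) = 24537*8943 = 219434391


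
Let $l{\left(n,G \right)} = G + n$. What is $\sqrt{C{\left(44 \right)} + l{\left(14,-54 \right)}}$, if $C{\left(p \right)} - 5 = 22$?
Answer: $i \sqrt{13} \approx 3.6056 i$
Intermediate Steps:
$C{\left(p \right)} = 27$ ($C{\left(p \right)} = 5 + 22 = 27$)
$\sqrt{C{\left(44 \right)} + l{\left(14,-54 \right)}} = \sqrt{27 + \left(-54 + 14\right)} = \sqrt{27 - 40} = \sqrt{-13} = i \sqrt{13}$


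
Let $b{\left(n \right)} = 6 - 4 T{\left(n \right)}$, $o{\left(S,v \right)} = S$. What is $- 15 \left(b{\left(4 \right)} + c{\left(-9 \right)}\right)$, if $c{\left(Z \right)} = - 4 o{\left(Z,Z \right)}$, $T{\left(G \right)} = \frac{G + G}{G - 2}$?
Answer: $-390$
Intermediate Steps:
$T{\left(G \right)} = \frac{2 G}{-2 + G}$
$b{\left(n \right)} = 6 - \frac{8 n}{-2 + n}$ ($b{\left(n \right)} = 6 - 4 \frac{2 n}{-2 + n} = 6 - \frac{8 n}{-2 + n}$)
$c{\left(Z \right)} = - 4 Z$
$- 15 \left(b{\left(4 \right)} + c{\left(-9 \right)}\right) = - 15 \left(\frac{2 \left(-6 - 4\right)}{-2 + 4} - -36\right) = - 15 \left(\frac{2 \left(-6 - 4\right)}{2} + 36\right) = - 15 \left(2 \cdot \frac{1}{2} \left(-10\right) + 36\right) = - 15 \left(-10 + 36\right) = \left(-15\right) 26 = -390$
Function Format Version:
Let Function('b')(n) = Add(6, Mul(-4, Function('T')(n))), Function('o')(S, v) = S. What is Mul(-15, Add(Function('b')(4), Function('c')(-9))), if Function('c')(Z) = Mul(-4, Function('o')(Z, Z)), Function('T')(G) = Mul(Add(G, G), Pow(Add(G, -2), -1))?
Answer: -390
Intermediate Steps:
Function('T')(G) = Mul(2, G, Pow(Add(-2, G), -1)) (Function('T')(G) = Mul(Mul(2, G), Pow(Add(-2, G), -1)) = Mul(2, G, Pow(Add(-2, G), -1)))
Function('b')(n) = Add(6, Mul(-8, n, Pow(Add(-2, n), -1))) (Function('b')(n) = Add(6, Mul(-4, Mul(2, n, Pow(Add(-2, n), -1)))) = Add(6, Mul(-8, n, Pow(Add(-2, n), -1))))
Function('c')(Z) = Mul(-4, Z)
Mul(-15, Add(Function('b')(4), Function('c')(-9))) = Mul(-15, Add(Mul(2, Pow(Add(-2, 4), -1), Add(-6, Mul(-1, 4))), Mul(-4, -9))) = Mul(-15, Add(Mul(2, Pow(2, -1), Add(-6, -4)), 36)) = Mul(-15, Add(Mul(2, Rational(1, 2), -10), 36)) = Mul(-15, Add(-10, 36)) = Mul(-15, 26) = -390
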